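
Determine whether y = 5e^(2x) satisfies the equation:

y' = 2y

Verification:
y = 5e^(2x)
y' = 10e^(2x)
2y = 10e^(2x)
y' = 2y ✓

Yes, it is a solution.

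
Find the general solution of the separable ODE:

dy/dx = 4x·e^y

Separating variables and integrating:
-e^(-y) = 2x² + C

General solution: y = -ln(C - 2x²)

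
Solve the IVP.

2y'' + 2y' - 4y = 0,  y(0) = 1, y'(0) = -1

General solution: y = C₁e^x + C₂e^(-2x)
Applying ICs: C₁ = 1/3, C₂ = 2/3
Particular solution: y = (1/3)e^x + (2/3)e^(-2x)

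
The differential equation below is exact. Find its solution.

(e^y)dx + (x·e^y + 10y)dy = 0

Verify exactness: ∂M/∂y = ∂N/∂x ✓
Find F(x,y) such that ∂F/∂x = M, ∂F/∂y = N
Solution: x·e^y + 5y² = C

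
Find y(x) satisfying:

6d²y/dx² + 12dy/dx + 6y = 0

Characteristic equation: 6r² + 12r + 6 = 0
Divide by 6: r² + 2r + 1 = 0
Factored: (r + 1)² = 0
Repeated root: r = -1
General solution: y = (C₁ + C₂x)e^(-x)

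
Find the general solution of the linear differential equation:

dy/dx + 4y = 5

Using integrating factor method:

General solution: y = 5/4 + Ce^(-4x)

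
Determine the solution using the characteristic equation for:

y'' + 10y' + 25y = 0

Characteristic equation: r² + 10r + 25 = 0
Factored: (r + 5)² = 0
Repeated root: r = -5
General solution: y = (C₁ + C₂x)e^(-5x)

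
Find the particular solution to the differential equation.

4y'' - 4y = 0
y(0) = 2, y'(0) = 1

General solution: y = C₁e^x + C₂e^(-x)
Applying ICs: C₁ = 3/2, C₂ = 1/2
Particular solution: y = (3/2)e^x + (1/2)e^(-x)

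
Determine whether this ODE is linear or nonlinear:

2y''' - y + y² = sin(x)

Nonlinear (y² term)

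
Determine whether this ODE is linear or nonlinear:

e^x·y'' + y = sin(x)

Linear (y and its derivatives appear to the first power only, no products of y terms)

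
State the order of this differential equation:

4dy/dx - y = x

The order is 1 (highest derivative is of order 1).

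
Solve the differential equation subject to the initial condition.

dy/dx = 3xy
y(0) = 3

General solution: y = Ce^(3x²/2)
Applying IC y(0) = 3:
Particular solution: y = 3e^(3x²/2)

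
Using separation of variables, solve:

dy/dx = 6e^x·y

Separating variables and integrating:
ln|y| = 6e^x + C

General solution: y = Ce^(6e^x)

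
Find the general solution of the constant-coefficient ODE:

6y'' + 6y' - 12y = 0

Characteristic equation: 6r² + 6r - 12 = 0
Divide by 6: r² + r - 2 = 0
Roots: r = 1, -2 (distinct real)
General solution: y = C₁e^x + C₂e^(-2x)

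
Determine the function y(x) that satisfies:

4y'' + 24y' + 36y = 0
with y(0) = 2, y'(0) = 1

General solution: y = (C₁ + C₂x)e^(-3x)
Repeated root r = -3
Applying ICs: C₁ = 2, C₂ = 7
Particular solution: y = (2 + 7x)e^(-3x)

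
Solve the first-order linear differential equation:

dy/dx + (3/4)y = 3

Using integrating factor method:

General solution: y = 4 + Ce^(-3x/4)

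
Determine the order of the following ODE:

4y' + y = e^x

The order is 1 (highest derivative is of order 1).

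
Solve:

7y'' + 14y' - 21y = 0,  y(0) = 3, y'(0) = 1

General solution: y = C₁e^x + C₂e^(-3x)
Applying ICs: C₁ = 5/2, C₂ = 1/2
Particular solution: y = (5/2)e^x + (1/2)e^(-3x)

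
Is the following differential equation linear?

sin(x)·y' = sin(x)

Yes. Linear (y and its derivatives appear to the first power only, no products of y terms)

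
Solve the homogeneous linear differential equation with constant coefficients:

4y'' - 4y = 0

Characteristic equation: 4r² - 4 = 0
Divide by 4: r² - 1 = 0
Roots: r = 1, -1 (distinct real)
General solution: y = C₁e^x + C₂e^(-x)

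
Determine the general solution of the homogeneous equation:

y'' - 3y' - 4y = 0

Characteristic equation: r² - 3r - 4 = 0
Roots: r = 4, -1 (distinct real)
General solution: y = C₁e^(4x) + C₂e^(-x)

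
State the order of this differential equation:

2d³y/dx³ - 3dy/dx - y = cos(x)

The order is 3 (highest derivative is of order 3).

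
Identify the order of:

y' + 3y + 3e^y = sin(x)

The order is 1 (highest derivative is of order 1).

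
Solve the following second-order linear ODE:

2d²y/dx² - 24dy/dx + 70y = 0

Characteristic equation: 2r² - 24r + 70 = 0
Divide by 2: r² - 12r + 35 = 0
Roots: r = 5, 7 (distinct real)
General solution: y = C₁e^(5x) + C₂e^(7x)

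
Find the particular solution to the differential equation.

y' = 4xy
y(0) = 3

General solution: y = Ce^(2x²)
Applying IC y(0) = 3:
Particular solution: y = 3e^(2x²)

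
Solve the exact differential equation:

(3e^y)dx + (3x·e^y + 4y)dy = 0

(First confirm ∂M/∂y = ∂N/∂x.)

Verify exactness: ∂M/∂y = ∂N/∂x ✓
Find F(x,y) such that ∂F/∂x = M, ∂F/∂y = N
Solution: 3x·e^y + 2y² = C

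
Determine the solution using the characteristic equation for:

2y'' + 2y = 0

Characteristic equation: 2r² + 2 = 0
Divide by 2: r² + 1 = 0
Roots: r = ±i (complex conjugates)
General solution: y = C₁cos(x) + C₂sin(x)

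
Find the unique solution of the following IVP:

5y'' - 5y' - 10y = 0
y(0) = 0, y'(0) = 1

General solution: y = C₁e^(2x) + C₂e^(-x)
Applying ICs: C₁ = 1/3, C₂ = -1/3
Particular solution: y = (1/3)e^(2x) - (1/3)e^(-x)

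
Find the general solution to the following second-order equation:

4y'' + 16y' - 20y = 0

Characteristic equation: 4r² + 16r - 20 = 0
Divide by 4: r² + 4r - 5 = 0
Roots: r = 1, -5 (distinct real)
General solution: y = C₁e^x + C₂e^(-5x)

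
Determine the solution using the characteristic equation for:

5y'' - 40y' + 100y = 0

Characteristic equation: 5r² - 40r + 100 = 0
Divide by 5: r² - 8r + 20 = 0
Roots: r = 4 ± 2i (complex conjugates)
General solution: y = e^(4x)(C₁cos(2x) + C₂sin(2x))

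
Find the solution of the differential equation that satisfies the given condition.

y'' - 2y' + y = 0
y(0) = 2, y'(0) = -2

General solution: y = (C₁ + C₂x)e^x
Repeated root r = 1
Applying ICs: C₁ = 2, C₂ = -4
Particular solution: y = (2 - 4x)e^x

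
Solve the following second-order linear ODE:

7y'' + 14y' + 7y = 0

Characteristic equation: 7r² + 14r + 7 = 0
Divide by 7: r² + 2r + 1 = 0
Factored: (r + 1)² = 0
Repeated root: r = -1
General solution: y = (C₁ + C₂x)e^(-x)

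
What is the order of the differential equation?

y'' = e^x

The order is 2 (highest derivative is of order 2).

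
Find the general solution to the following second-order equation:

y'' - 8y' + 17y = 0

Characteristic equation: r² - 8r + 17 = 0
Roots: r = 4 ± i (complex conjugates)
General solution: y = e^(4x)(C₁cos(x) + C₂sin(x))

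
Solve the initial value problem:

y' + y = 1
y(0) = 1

General solution: y = 1 + Ce^(-x)
Applying y(0) = 1: C = 1 - 1 = 0
Particular solution: y = 1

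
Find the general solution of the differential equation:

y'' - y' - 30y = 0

Characteristic equation: r² - r - 30 = 0
Roots: r = 6, -5 (distinct real)
General solution: y = C₁e^(6x) + C₂e^(-5x)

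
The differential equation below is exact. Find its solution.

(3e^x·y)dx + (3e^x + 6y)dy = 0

Verify exactness: ∂M/∂y = ∂N/∂x ✓
Find F(x,y) such that ∂F/∂x = M, ∂F/∂y = N
Solution: 3e^x·y + 3y² = C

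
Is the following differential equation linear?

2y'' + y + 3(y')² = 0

No. Nonlinear ((y')² term)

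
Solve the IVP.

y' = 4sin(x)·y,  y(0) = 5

General solution: y = Ce^(-4cos(x))
Applying IC y(0) = 5:
Particular solution: y = 5e^(4(1-cos(x)))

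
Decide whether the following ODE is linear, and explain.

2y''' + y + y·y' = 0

Nonlinear (product y·y')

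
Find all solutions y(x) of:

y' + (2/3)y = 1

Using integrating factor method:

General solution: y = 3/2 + Ce^(-2x/3)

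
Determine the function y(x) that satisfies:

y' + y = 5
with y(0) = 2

General solution: y = 5 + Ce^(-x)
Applying y(0) = 2: C = 2 - 5 = -3
Particular solution: y = 5 - 3e^(-x)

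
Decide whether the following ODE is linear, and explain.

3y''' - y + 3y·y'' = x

Nonlinear (y·y'' term)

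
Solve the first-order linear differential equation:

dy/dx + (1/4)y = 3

Using integrating factor method:

General solution: y = 12 + Ce^(-x/4)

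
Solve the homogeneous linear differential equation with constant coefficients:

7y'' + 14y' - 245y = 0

Characteristic equation: 7r² + 14r - 245 = 0
Divide by 7: r² + 2r - 35 = 0
Roots: r = 5, -7 (distinct real)
General solution: y = C₁e^(5x) + C₂e^(-7x)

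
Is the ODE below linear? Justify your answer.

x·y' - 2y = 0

Yes. Linear (y and its derivatives appear to the first power only, no products of y terms)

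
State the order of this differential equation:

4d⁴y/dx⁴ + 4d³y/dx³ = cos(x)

The order is 4 (highest derivative is of order 4).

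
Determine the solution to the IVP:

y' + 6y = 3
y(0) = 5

General solution: y = 1/2 + Ce^(-6x)
Applying y(0) = 5: C = 5 - 1/2 = 9/2
Particular solution: y = 1/2 + (9/2)e^(-6x)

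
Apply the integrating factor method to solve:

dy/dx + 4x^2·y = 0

Using integrating factor method:

General solution: y = Ce^(-4x^3/3)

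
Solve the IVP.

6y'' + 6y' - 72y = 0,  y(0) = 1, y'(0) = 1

General solution: y = C₁e^(3x) + C₂e^(-4x)
Applying ICs: C₁ = 5/7, C₂ = 2/7
Particular solution: y = (5/7)e^(3x) + (2/7)e^(-4x)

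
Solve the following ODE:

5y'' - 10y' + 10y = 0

Characteristic equation: 5r² - 10r + 10 = 0
Divide by 5: r² - 2r + 2 = 0
Roots: r = 1 ± i (complex conjugates)
General solution: y = e^x(C₁cos(x) + C₂sin(x))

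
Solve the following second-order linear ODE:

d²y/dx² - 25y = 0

Characteristic equation: r² - 25 = 0
Roots: r = 5, -5 (distinct real)
General solution: y = C₁e^(5x) + C₂e^(-5x)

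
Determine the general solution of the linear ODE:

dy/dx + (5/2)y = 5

Using integrating factor method:

General solution: y = 2 + Ce^(-5x/2)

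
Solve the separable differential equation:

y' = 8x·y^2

Separating variables and integrating:
-1/y = 4x^2 + C

General solution: y^-1 = -4x^2 + C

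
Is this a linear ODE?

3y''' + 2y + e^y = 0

No. Nonlinear (e^y is nonlinear in y)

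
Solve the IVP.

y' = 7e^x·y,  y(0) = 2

General solution: y = Ce^(7e^x)
Applying IC y(0) = 2:
Particular solution: y = 2e^(7(e^x - 1))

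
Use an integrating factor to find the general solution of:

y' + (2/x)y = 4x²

Using integrating factor method:

General solution: y = (4/5)x^3 + Cx^(-2)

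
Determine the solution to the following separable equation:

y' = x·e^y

Separating variables and integrating:
-e^(-y) = x²/2 + C

General solution: y = -ln(C - x²/2)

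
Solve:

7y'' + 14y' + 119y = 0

Characteristic equation: 7r² + 14r + 119 = 0
Divide by 7: r² + 2r + 17 = 0
Roots: r = -1 ± 4i (complex conjugates)
General solution: y = e^(-x)(C₁cos(4x) + C₂sin(4x))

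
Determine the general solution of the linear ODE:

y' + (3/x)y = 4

Using integrating factor method:

General solution: y = x + Cx^(-3)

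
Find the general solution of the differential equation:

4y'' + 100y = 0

Characteristic equation: 4r² + 100 = 0
Divide by 4: r² + 25 = 0
Roots: r = ±5i (complex conjugates)
General solution: y = C₁cos(5x) + C₂sin(5x)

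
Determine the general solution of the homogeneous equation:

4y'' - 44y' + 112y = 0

Characteristic equation: 4r² - 44r + 112 = 0
Divide by 4: r² - 11r + 28 = 0
Roots: r = 4, 7 (distinct real)
General solution: y = C₁e^(4x) + C₂e^(7x)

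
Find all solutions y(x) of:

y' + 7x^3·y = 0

Using integrating factor method:

General solution: y = Ce^(-7x^4/4)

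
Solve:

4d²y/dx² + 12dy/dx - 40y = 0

Characteristic equation: 4r² + 12r - 40 = 0
Divide by 4: r² + 3r - 10 = 0
Roots: r = 2, -5 (distinct real)
General solution: y = C₁e^(2x) + C₂e^(-5x)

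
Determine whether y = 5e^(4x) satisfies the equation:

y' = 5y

Verification:
y = 5e^(4x)
y' = 20e^(4x)
But 5y = 25e^(4x)
y' ≠ 5y — the derivative does not match

No, it is not a solution.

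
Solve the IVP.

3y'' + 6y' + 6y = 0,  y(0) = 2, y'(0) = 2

General solution: y = e^(-x)(C₁cos(x) + C₂sin(x))
Complex roots r = -1 ± i
Applying ICs: C₁ = 2, C₂ = 4
Particular solution: y = e^(-x)(2cos(x) + 4sin(x))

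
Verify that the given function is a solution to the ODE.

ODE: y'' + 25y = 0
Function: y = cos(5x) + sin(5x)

Verification:
y'' = -25cos(5x) - 25sin(5x)
y'' + 25y = 0 ✓

Yes, it is a solution.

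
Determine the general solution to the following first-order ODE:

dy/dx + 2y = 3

Using integrating factor method:

General solution: y = 3/2 + Ce^(-2x)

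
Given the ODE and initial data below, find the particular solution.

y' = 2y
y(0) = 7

General solution: y = Ce^(2x)
Applying IC y(0) = 7:
Particular solution: y = 7e^(2x)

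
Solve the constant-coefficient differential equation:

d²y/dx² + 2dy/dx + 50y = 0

Characteristic equation: r² + 2r + 50 = 0
Roots: r = -1 ± 7i (complex conjugates)
General solution: y = e^(-x)(C₁cos(7x) + C₂sin(7x))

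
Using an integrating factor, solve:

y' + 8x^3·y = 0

Using integrating factor method:

General solution: y = Ce^(-2x^4)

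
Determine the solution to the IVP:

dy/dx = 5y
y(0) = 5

General solution: y = Ce^(5x)
Applying IC y(0) = 5:
Particular solution: y = 5e^(5x)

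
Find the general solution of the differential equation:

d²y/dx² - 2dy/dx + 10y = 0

Characteristic equation: r² - 2r + 10 = 0
Roots: r = 1 ± 3i (complex conjugates)
General solution: y = e^x(C₁cos(3x) + C₂sin(3x))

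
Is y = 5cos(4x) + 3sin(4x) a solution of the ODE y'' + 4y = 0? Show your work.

Verification:
y'' = -80cos(4x) - 48sin(4x)
y'' + 4y ≠ 0 (frequency mismatch: got 16 instead of 4)

No, it is not a solution.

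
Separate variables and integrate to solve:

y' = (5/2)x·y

Separating variables and integrating:
ln|y| = 5x^2/4 + C

General solution: y = Ce^(5x^2/4)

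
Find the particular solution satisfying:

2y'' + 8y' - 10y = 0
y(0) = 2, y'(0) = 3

General solution: y = C₁e^x + C₂e^(-5x)
Applying ICs: C₁ = 13/6, C₂ = -1/6
Particular solution: y = (13/6)e^x - (1/6)e^(-5x)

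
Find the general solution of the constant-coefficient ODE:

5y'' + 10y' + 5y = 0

Characteristic equation: 5r² + 10r + 5 = 0
Divide by 5: r² + 2r + 1 = 0
Factored: (r + 1)² = 0
Repeated root: r = -1
General solution: y = (C₁ + C₂x)e^(-x)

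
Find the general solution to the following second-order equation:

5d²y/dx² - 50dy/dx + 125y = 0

Characteristic equation: 5r² - 50r + 125 = 0
Divide by 5: r² - 10r + 25 = 0
Factored: (r - 5)² = 0
Repeated root: r = 5
General solution: y = (C₁ + C₂x)e^(5x)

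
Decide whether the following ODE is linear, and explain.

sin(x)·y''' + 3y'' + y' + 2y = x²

Linear (y and its derivatives appear to the first power only, no products of y terms)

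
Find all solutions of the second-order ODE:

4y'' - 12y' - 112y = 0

Characteristic equation: 4r² - 12r - 112 = 0
Divide by 4: r² - 3r - 28 = 0
Roots: r = 7, -4 (distinct real)
General solution: y = C₁e^(7x) + C₂e^(-4x)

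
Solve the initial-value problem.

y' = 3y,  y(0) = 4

General solution: y = Ce^(3x)
Applying IC y(0) = 4:
Particular solution: y = 4e^(3x)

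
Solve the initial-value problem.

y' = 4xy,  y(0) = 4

General solution: y = Ce^(2x²)
Applying IC y(0) = 4:
Particular solution: y = 4e^(2x²)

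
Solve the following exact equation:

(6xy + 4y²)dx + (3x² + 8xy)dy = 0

Verify exactness: ∂M/∂y = ∂N/∂x ✓
Find F(x,y) such that ∂F/∂x = M, ∂F/∂y = N
Solution: 3x²y + 4xy² = C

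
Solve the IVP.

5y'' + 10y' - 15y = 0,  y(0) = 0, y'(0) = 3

General solution: y = C₁e^x + C₂e^(-3x)
Applying ICs: C₁ = 3/4, C₂ = -3/4
Particular solution: y = (3/4)e^x - (3/4)e^(-3x)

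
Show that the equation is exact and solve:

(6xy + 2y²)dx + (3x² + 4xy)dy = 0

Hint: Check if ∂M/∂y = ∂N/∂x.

Verify exactness: ∂M/∂y = ∂N/∂x ✓
Find F(x,y) such that ∂F/∂x = M, ∂F/∂y = N
Solution: 3x²y + 2xy² = C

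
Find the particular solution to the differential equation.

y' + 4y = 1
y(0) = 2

General solution: y = 1/4 + Ce^(-4x)
Applying y(0) = 2: C = 2 - 1/4 = 7/4
Particular solution: y = 1/4 + (7/4)e^(-4x)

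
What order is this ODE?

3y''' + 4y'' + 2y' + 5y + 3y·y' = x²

The order is 3 (highest derivative is of order 3).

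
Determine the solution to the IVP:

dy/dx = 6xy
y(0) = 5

General solution: y = Ce^(3x²)
Applying IC y(0) = 5:
Particular solution: y = 5e^(3x²)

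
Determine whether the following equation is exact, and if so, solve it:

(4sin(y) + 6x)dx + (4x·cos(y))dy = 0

Verify exactness: ∂M/∂y = ∂N/∂x ✓
Find F(x,y) such that ∂F/∂x = M, ∂F/∂y = N
Solution: 4x·sin(y) + 3x² = C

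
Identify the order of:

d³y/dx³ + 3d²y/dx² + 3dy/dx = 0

The order is 3 (highest derivative is of order 3).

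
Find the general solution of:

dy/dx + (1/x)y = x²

Using integrating factor method:

General solution: y = (1/4)x^3 + C/x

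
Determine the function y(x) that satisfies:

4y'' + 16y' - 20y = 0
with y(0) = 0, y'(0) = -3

General solution: y = C₁e^x + C₂e^(-5x)
Applying ICs: C₁ = -1/2, C₂ = 1/2
Particular solution: y = -(1/2)e^x + (1/2)e^(-5x)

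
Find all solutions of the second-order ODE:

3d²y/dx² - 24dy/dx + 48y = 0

Characteristic equation: 3r² - 24r + 48 = 0
Divide by 3: r² - 8r + 16 = 0
Factored: (r - 4)² = 0
Repeated root: r = 4
General solution: y = (C₁ + C₂x)e^(4x)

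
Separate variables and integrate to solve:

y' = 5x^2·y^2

Separating variables and integrating:
-1/y = 5x^3/3 + C

General solution: y^-1 = (-5/3)x^3 + C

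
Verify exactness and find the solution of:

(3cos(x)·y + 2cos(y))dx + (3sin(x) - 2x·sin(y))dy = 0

Verify exactness: ∂M/∂y = ∂N/∂x ✓
Find F(x,y) such that ∂F/∂x = M, ∂F/∂y = N
Solution: 3sin(x)·y + 2x·cos(y) = C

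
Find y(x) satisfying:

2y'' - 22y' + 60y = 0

Characteristic equation: 2r² - 22r + 60 = 0
Divide by 2: r² - 11r + 30 = 0
Roots: r = 6, 5 (distinct real)
General solution: y = C₁e^(6x) + C₂e^(5x)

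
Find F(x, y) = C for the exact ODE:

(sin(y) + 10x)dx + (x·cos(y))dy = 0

Verify exactness: ∂M/∂y = ∂N/∂x ✓
Find F(x,y) such that ∂F/∂x = M, ∂F/∂y = N
Solution: x·sin(y) + 5x² = C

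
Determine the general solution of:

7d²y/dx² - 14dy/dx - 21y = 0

Characteristic equation: 7r² - 14r - 21 = 0
Divide by 7: r² - 2r - 3 = 0
Roots: r = 3, -1 (distinct real)
General solution: y = C₁e^(3x) + C₂e^(-x)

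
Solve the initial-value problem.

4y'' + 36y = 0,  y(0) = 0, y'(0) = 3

General solution: y = C₁cos(3x) + C₂sin(3x)
Complex roots r = ±3i
Applying ICs: C₁ = 0, C₂ = 1
Particular solution: y = sin(3x)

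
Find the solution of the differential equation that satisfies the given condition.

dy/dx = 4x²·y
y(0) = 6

General solution: y = Ce^(4x³/3)
Applying IC y(0) = 6:
Particular solution: y = 6e^(4x³/3)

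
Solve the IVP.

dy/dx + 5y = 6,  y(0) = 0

General solution: y = 6/5 + Ce^(-5x)
Applying y(0) = 0: C = 0 - 6/5 = -6/5
Particular solution: y = 6/5 - (6/5)e^(-5x)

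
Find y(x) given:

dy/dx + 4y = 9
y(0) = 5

General solution: y = 9/4 + Ce^(-4x)
Applying y(0) = 5: C = 5 - 9/4 = 11/4
Particular solution: y = 9/4 + (11/4)e^(-4x)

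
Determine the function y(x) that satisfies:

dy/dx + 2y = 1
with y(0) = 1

General solution: y = 1/2 + Ce^(-2x)
Applying y(0) = 1: C = 1 - 1/2 = 1/2
Particular solution: y = 1/2 + (1/2)e^(-2x)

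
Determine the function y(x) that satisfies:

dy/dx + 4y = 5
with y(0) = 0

General solution: y = 5/4 + Ce^(-4x)
Applying y(0) = 0: C = 0 - 5/4 = -5/4
Particular solution: y = 5/4 - (5/4)e^(-4x)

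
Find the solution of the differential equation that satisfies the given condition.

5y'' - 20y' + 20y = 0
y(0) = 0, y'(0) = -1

General solution: y = (C₁ + C₂x)e^(2x)
Repeated root r = 2
Applying ICs: C₁ = 0, C₂ = -1
Particular solution: y = -xe^(2x)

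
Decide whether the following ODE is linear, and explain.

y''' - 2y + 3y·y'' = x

Nonlinear (y·y'' term)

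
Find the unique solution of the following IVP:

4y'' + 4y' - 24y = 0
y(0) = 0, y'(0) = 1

General solution: y = C₁e^(2x) + C₂e^(-3x)
Applying ICs: C₁ = 1/5, C₂ = -1/5
Particular solution: y = (1/5)e^(2x) - (1/5)e^(-3x)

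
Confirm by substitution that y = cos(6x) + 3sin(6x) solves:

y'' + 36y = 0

Verification:
y'' = -36cos(6x) - 108sin(6x)
y'' + 36y = 0 ✓

Yes, it is a solution.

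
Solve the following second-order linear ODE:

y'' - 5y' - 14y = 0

Characteristic equation: r² - 5r - 14 = 0
Roots: r = 7, -2 (distinct real)
General solution: y = C₁e^(7x) + C₂e^(-2x)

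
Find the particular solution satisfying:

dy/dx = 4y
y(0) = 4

General solution: y = Ce^(4x)
Applying IC y(0) = 4:
Particular solution: y = 4e^(4x)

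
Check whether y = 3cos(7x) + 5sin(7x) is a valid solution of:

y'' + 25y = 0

Verification:
y'' = -147cos(7x) - 245sin(7x)
y'' + 25y ≠ 0 (frequency mismatch: got 49 instead of 25)

No, it is not a solution.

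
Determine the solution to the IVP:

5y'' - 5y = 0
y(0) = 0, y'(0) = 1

General solution: y = C₁e^x + C₂e^(-x)
Applying ICs: C₁ = 1/2, C₂ = -1/2
Particular solution: y = (1/2)e^x - (1/2)e^(-x)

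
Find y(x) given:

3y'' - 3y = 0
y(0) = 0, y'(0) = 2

General solution: y = C₁e^x + C₂e^(-x)
Applying ICs: C₁ = 1, C₂ = -1
Particular solution: y = e^x - e^(-x)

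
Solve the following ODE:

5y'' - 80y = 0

Characteristic equation: 5r² - 80 = 0
Divide by 5: r² - 16 = 0
Roots: r = 4, -4 (distinct real)
General solution: y = C₁e^(4x) + C₂e^(-4x)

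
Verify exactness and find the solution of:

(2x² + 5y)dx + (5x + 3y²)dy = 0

Verify exactness: ∂M/∂y = ∂N/∂x ✓
Find F(x,y) such that ∂F/∂x = M, ∂F/∂y = N
Solution: 2x³/3 + 5xy + y³ = C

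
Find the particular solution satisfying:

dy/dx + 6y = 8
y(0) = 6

General solution: y = 4/3 + Ce^(-6x)
Applying y(0) = 6: C = 6 - 4/3 = 14/3
Particular solution: y = 4/3 + (14/3)e^(-6x)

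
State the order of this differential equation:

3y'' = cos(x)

The order is 2 (highest derivative is of order 2).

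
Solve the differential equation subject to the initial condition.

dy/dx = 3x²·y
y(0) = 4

General solution: y = Ce^(x³)
Applying IC y(0) = 4:
Particular solution: y = 4e^(x³)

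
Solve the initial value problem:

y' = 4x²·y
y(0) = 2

General solution: y = Ce^(4x³/3)
Applying IC y(0) = 2:
Particular solution: y = 2e^(4x³/3)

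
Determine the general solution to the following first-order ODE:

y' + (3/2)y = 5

Using integrating factor method:

General solution: y = 10/3 + Ce^(-3x/2)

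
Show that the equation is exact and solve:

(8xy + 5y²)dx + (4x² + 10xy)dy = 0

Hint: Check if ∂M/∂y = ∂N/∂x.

Verify exactness: ∂M/∂y = ∂N/∂x ✓
Find F(x,y) such that ∂F/∂x = M, ∂F/∂y = N
Solution: 4x²y + 5xy² = C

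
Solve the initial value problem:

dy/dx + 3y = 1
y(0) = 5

General solution: y = 1/3 + Ce^(-3x)
Applying y(0) = 5: C = 5 - 1/3 = 14/3
Particular solution: y = 1/3 + (14/3)e^(-3x)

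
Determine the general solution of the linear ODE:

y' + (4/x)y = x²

Using integrating factor method:

General solution: y = (1/7)x^3 + Cx^(-4)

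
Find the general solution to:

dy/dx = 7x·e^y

Separating variables and integrating:
-e^(-y) = 7x²/2 + C

General solution: y = -ln(C - 7x²/2)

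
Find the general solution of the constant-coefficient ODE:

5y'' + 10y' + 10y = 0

Characteristic equation: 5r² + 10r + 10 = 0
Divide by 5: r² + 2r + 2 = 0
Roots: r = -1 ± i (complex conjugates)
General solution: y = e^(-x)(C₁cos(x) + C₂sin(x))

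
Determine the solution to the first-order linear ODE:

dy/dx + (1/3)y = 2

Using integrating factor method:

General solution: y = 6 + Ce^(-x/3)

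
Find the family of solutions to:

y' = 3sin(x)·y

Separating variables and integrating:
ln|y| = -3cos(x) + C

General solution: y = Ce^(-3cos(x))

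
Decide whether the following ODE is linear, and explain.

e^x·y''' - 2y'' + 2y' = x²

Linear (y and its derivatives appear to the first power only, no products of y terms)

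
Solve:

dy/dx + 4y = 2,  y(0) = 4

General solution: y = 1/2 + Ce^(-4x)
Applying y(0) = 4: C = 4 - 1/2 = 7/2
Particular solution: y = 1/2 + (7/2)e^(-4x)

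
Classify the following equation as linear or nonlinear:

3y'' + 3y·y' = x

Nonlinear (product y·y')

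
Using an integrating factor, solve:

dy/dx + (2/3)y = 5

Using integrating factor method:

General solution: y = 15/2 + Ce^(-2x/3)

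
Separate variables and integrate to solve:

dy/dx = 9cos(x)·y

Separating variables and integrating:
ln|y| = 9sin(x) + C

General solution: y = Ce^(9sin(x))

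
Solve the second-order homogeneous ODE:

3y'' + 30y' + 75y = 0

Characteristic equation: 3r² + 30r + 75 = 0
Divide by 3: r² + 10r + 25 = 0
Factored: (r + 5)² = 0
Repeated root: r = -5
General solution: y = (C₁ + C₂x)e^(-5x)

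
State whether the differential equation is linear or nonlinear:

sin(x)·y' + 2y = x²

Linear (y and its derivatives appear to the first power only, no products of y terms)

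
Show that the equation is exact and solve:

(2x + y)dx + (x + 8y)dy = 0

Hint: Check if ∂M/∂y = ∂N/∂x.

Verify exactness: ∂M/∂y = ∂N/∂x ✓
Find F(x,y) such that ∂F/∂x = M, ∂F/∂y = N
Solution: x² + xy + 4y² = C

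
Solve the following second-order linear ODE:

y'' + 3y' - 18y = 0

Characteristic equation: r² + 3r - 18 = 0
Roots: r = 3, -6 (distinct real)
General solution: y = C₁e^(3x) + C₂e^(-6x)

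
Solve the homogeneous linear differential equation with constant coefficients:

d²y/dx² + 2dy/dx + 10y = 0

Characteristic equation: r² + 2r + 10 = 0
Roots: r = -1 ± 3i (complex conjugates)
General solution: y = e^(-x)(C₁cos(3x) + C₂sin(3x))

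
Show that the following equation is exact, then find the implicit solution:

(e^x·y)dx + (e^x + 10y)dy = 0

Verify exactness: ∂M/∂y = ∂N/∂x ✓
Find F(x,y) such that ∂F/∂x = M, ∂F/∂y = N
Solution: e^x·y + 5y² = C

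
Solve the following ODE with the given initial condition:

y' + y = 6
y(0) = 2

General solution: y = 6 + Ce^(-x)
Applying y(0) = 2: C = 2 - 6 = -4
Particular solution: y = 6 - 4e^(-x)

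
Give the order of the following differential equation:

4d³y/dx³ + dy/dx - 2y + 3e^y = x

The order is 3 (highest derivative is of order 3).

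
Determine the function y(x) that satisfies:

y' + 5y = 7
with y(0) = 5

General solution: y = 7/5 + Ce^(-5x)
Applying y(0) = 5: C = 5 - 7/5 = 18/5
Particular solution: y = 7/5 + (18/5)e^(-5x)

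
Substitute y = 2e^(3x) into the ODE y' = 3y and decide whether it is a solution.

Verification:
y = 2e^(3x)
y' = 6e^(3x)
3y = 6e^(3x)
y' = 3y ✓

Yes, it is a solution.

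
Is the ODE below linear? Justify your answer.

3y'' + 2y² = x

No. Nonlinear (y² term)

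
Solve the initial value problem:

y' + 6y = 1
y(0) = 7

General solution: y = 1/6 + Ce^(-6x)
Applying y(0) = 7: C = 7 - 1/6 = 41/6
Particular solution: y = 1/6 + (41/6)e^(-6x)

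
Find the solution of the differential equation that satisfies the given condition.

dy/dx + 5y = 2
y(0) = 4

General solution: y = 2/5 + Ce^(-5x)
Applying y(0) = 4: C = 4 - 2/5 = 18/5
Particular solution: y = 2/5 + (18/5)e^(-5x)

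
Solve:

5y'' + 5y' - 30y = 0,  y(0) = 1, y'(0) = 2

General solution: y = C₁e^(2x) + C₂e^(-3x)
Applying ICs: C₁ = 1, C₂ = 0
Particular solution: y = e^(2x)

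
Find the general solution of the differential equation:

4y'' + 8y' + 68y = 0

Characteristic equation: 4r² + 8r + 68 = 0
Divide by 4: r² + 2r + 17 = 0
Roots: r = -1 ± 4i (complex conjugates)
General solution: y = e^(-x)(C₁cos(4x) + C₂sin(4x))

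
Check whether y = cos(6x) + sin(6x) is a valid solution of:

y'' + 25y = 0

Verification:
y'' = -36cos(6x) - 36sin(6x)
y'' + 25y ≠ 0 (frequency mismatch: got 36 instead of 25)

No, it is not a solution.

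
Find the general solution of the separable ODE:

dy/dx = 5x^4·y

Separating variables and integrating:
ln|y| = x^5 + C

General solution: y = Ce^(x^5)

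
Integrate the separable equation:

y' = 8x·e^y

Separating variables and integrating:
-e^(-y) = 4x² + C

General solution: y = -ln(C - 4x²)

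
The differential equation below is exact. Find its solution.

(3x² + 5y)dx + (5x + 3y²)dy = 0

Verify exactness: ∂M/∂y = ∂N/∂x ✓
Find F(x,y) such that ∂F/∂x = M, ∂F/∂y = N
Solution: x³ + 5xy + y³ = C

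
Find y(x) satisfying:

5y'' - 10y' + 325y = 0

Characteristic equation: 5r² - 10r + 325 = 0
Divide by 5: r² - 2r + 65 = 0
Roots: r = 1 ± 8i (complex conjugates)
General solution: y = e^x(C₁cos(8x) + C₂sin(8x))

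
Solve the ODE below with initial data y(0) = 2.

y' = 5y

General solution: y = Ce^(5x)
Applying IC y(0) = 2:
Particular solution: y = 2e^(5x)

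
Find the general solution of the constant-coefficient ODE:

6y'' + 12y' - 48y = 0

Characteristic equation: 6r² + 12r - 48 = 0
Divide by 6: r² + 2r - 8 = 0
Roots: r = 2, -4 (distinct real)
General solution: y = C₁e^(2x) + C₂e^(-4x)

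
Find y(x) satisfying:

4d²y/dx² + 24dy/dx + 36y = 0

Characteristic equation: 4r² + 24r + 36 = 0
Divide by 4: r² + 6r + 9 = 0
Factored: (r + 3)² = 0
Repeated root: r = -3
General solution: y = (C₁ + C₂x)e^(-3x)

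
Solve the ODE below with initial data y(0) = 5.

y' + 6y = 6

General solution: y = 1 + Ce^(-6x)
Applying y(0) = 5: C = 5 - 1 = 4
Particular solution: y = 1 + 4e^(-6x)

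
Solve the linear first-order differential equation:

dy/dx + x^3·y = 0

Using integrating factor method:

General solution: y = Ce^(-x^4/4)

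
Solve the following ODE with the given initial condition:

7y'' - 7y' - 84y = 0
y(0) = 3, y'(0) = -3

General solution: y = C₁e^(4x) + C₂e^(-3x)
Applying ICs: C₁ = 6/7, C₂ = 15/7
Particular solution: y = (6/7)e^(4x) + (15/7)e^(-3x)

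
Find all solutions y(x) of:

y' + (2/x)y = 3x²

Using integrating factor method:

General solution: y = (3/5)x^3 + Cx^(-2)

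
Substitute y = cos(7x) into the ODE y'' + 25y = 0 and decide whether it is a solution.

Verification:
y'' = -49cos(7x)
y'' + 25y ≠ 0 (frequency mismatch: got 49 instead of 25)

No, it is not a solution.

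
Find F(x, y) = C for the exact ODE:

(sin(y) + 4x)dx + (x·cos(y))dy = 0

Verify exactness: ∂M/∂y = ∂N/∂x ✓
Find F(x,y) such that ∂F/∂x = M, ∂F/∂y = N
Solution: x·sin(y) + 2x² = C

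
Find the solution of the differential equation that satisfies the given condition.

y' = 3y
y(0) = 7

General solution: y = Ce^(3x)
Applying IC y(0) = 7:
Particular solution: y = 7e^(3x)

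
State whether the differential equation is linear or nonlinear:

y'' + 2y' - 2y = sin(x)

Linear (y and its derivatives appear to the first power only, no products of y terms)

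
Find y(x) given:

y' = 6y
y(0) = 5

General solution: y = Ce^(6x)
Applying IC y(0) = 5:
Particular solution: y = 5e^(6x)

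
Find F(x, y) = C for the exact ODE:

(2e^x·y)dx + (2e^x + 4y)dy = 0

Verify exactness: ∂M/∂y = ∂N/∂x ✓
Find F(x,y) such that ∂F/∂x = M, ∂F/∂y = N
Solution: 2e^x·y + 2y² = C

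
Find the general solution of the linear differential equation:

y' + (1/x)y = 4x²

Using integrating factor method:

General solution: y = x^3 + C/x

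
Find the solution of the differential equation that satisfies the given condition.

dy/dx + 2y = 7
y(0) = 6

General solution: y = 7/2 + Ce^(-2x)
Applying y(0) = 6: C = 6 - 7/2 = 5/2
Particular solution: y = 7/2 + (5/2)e^(-2x)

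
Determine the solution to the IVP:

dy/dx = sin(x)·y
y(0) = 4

General solution: y = Ce^(-cos(x))
Applying IC y(0) = 4:
Particular solution: y = 4e^(1-cos(x))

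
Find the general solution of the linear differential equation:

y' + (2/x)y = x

Using integrating factor method:

General solution: y = (1/4)x^2 + Cx^(-2)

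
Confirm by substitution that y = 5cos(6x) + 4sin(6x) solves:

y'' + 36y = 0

Verification:
y'' = -180cos(6x) - 144sin(6x)
y'' + 36y = 0 ✓

Yes, it is a solution.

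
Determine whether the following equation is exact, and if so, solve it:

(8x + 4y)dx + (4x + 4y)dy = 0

Verify exactness: ∂M/∂y = ∂N/∂x ✓
Find F(x,y) such that ∂F/∂x = M, ∂F/∂y = N
Solution: 4x² + 4xy + 2y² = C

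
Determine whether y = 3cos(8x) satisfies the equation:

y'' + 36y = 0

Verification:
y'' = -192cos(8x)
y'' + 36y ≠ 0 (frequency mismatch: got 64 instead of 36)

No, it is not a solution.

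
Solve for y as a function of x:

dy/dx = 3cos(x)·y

Separating variables and integrating:
ln|y| = 3sin(x) + C

General solution: y = Ce^(3sin(x))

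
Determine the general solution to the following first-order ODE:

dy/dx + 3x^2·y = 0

Using integrating factor method:

General solution: y = Ce^(-x^3)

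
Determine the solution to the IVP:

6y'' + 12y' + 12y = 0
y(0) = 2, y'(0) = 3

General solution: y = e^(-x)(C₁cos(x) + C₂sin(x))
Complex roots r = -1 ± i
Applying ICs: C₁ = 2, C₂ = 5
Particular solution: y = e^(-x)(2cos(x) + 5sin(x))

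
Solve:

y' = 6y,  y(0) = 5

General solution: y = Ce^(6x)
Applying IC y(0) = 5:
Particular solution: y = 5e^(6x)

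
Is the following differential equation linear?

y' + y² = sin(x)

No. Nonlinear (y² term)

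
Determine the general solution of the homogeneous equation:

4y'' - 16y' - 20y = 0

Characteristic equation: 4r² - 16r - 20 = 0
Divide by 4: r² - 4r - 5 = 0
Roots: r = 5, -1 (distinct real)
General solution: y = C₁e^(5x) + C₂e^(-x)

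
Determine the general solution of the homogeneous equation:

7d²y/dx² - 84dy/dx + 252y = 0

Characteristic equation: 7r² - 84r + 252 = 0
Divide by 7: r² - 12r + 36 = 0
Factored: (r - 6)² = 0
Repeated root: r = 6
General solution: y = (C₁ + C₂x)e^(6x)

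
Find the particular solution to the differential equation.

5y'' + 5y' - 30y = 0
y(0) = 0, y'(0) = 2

General solution: y = C₁e^(2x) + C₂e^(-3x)
Applying ICs: C₁ = 2/5, C₂ = -2/5
Particular solution: y = (2/5)e^(2x) - (2/5)e^(-3x)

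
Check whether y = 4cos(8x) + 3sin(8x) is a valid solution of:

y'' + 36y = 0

Verification:
y'' = -256cos(8x) - 192sin(8x)
y'' + 36y ≠ 0 (frequency mismatch: got 64 instead of 36)

No, it is not a solution.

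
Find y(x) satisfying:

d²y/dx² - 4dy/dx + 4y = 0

Characteristic equation: r² - 4r + 4 = 0
Factored: (r - 2)² = 0
Repeated root: r = 2
General solution: y = (C₁ + C₂x)e^(2x)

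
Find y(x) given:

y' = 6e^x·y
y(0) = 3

General solution: y = Ce^(6e^x)
Applying IC y(0) = 3:
Particular solution: y = 3e^(6(e^x - 1))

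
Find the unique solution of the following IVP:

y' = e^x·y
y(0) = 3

General solution: y = Ce^(e^x)
Applying IC y(0) = 3:
Particular solution: y = 3e^(e^x - 1)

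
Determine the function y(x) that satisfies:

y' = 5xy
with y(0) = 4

General solution: y = Ce^(5x²/2)
Applying IC y(0) = 4:
Particular solution: y = 4e^(5x²/2)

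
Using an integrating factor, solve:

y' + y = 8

Using integrating factor method:

General solution: y = 8 + Ce^(-x)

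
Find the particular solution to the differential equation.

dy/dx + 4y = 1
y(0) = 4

General solution: y = 1/4 + Ce^(-4x)
Applying y(0) = 4: C = 4 - 1/4 = 15/4
Particular solution: y = 1/4 + (15/4)e^(-4x)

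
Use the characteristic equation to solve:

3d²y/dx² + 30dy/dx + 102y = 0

Characteristic equation: 3r² + 30r + 102 = 0
Divide by 3: r² + 10r + 34 = 0
Roots: r = -5 ± 3i (complex conjugates)
General solution: y = e^(-5x)(C₁cos(3x) + C₂sin(3x))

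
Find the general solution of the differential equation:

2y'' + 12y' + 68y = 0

Characteristic equation: 2r² + 12r + 68 = 0
Divide by 2: r² + 6r + 34 = 0
Roots: r = -3 ± 5i (complex conjugates)
General solution: y = e^(-3x)(C₁cos(5x) + C₂sin(5x))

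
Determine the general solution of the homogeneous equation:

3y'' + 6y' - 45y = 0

Characteristic equation: 3r² + 6r - 45 = 0
Divide by 3: r² + 2r - 15 = 0
Roots: r = 3, -5 (distinct real)
General solution: y = C₁e^(3x) + C₂e^(-5x)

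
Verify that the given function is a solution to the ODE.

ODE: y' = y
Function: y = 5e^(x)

Verification:
y = 5e^(x)
y' = 5e^(x)
y = 5e^(x)
y' = y ✓

Yes, it is a solution.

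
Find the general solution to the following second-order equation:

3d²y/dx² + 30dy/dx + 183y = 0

Characteristic equation: 3r² + 30r + 183 = 0
Divide by 3: r² + 10r + 61 = 0
Roots: r = -5 ± 6i (complex conjugates)
General solution: y = e^(-5x)(C₁cos(6x) + C₂sin(6x))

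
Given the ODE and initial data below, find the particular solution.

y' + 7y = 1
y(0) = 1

General solution: y = 1/7 + Ce^(-7x)
Applying y(0) = 1: C = 1 - 1/7 = 6/7
Particular solution: y = 1/7 + (6/7)e^(-7x)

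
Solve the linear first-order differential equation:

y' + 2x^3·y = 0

Using integrating factor method:

General solution: y = Ce^(-x^4/2)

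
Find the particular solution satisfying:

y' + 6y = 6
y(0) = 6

General solution: y = 1 + Ce^(-6x)
Applying y(0) = 6: C = 6 - 1 = 5
Particular solution: y = 1 + 5e^(-6x)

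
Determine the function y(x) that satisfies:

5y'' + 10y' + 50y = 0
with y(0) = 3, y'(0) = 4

General solution: y = e^(-x)(C₁cos(3x) + C₂sin(3x))
Complex roots r = -1 ± 3i
Applying ICs: C₁ = 3, C₂ = 7/3
Particular solution: y = e^(-x)(3cos(3x) + (7/3)sin(3x))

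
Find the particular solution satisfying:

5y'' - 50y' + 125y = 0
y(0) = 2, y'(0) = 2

General solution: y = (C₁ + C₂x)e^(5x)
Repeated root r = 5
Applying ICs: C₁ = 2, C₂ = -8
Particular solution: y = (2 - 8x)e^(5x)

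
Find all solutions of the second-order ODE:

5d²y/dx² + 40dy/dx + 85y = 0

Characteristic equation: 5r² + 40r + 85 = 0
Divide by 5: r² + 8r + 17 = 0
Roots: r = -4 ± i (complex conjugates)
General solution: y = e^(-4x)(C₁cos(x) + C₂sin(x))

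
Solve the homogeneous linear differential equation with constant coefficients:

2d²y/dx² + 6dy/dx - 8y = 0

Characteristic equation: 2r² + 6r - 8 = 0
Divide by 2: r² + 3r - 4 = 0
Roots: r = 1, -4 (distinct real)
General solution: y = C₁e^x + C₂e^(-4x)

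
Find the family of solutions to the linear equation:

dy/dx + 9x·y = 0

Using integrating factor method:

General solution: y = Ce^(-9x^2/2)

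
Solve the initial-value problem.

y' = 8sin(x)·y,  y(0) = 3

General solution: y = Ce^(-8cos(x))
Applying IC y(0) = 3:
Particular solution: y = 3e^(8(1-cos(x)))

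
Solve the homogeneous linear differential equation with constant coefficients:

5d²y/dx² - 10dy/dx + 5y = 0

Characteristic equation: 5r² - 10r + 5 = 0
Divide by 5: r² - 2r + 1 = 0
Factored: (r - 1)² = 0
Repeated root: r = 1
General solution: y = (C₁ + C₂x)e^x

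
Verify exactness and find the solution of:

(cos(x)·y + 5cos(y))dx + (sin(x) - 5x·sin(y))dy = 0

Verify exactness: ∂M/∂y = ∂N/∂x ✓
Find F(x,y) such that ∂F/∂x = M, ∂F/∂y = N
Solution: sin(x)·y + 5x·cos(y) = C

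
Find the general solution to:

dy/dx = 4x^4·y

Separating variables and integrating:
ln|y| = 4x^5/5 + C

General solution: y = Ce^(4x^5/5)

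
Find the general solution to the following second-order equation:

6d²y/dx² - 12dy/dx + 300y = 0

Characteristic equation: 6r² - 12r + 300 = 0
Divide by 6: r² - 2r + 50 = 0
Roots: r = 1 ± 7i (complex conjugates)
General solution: y = e^x(C₁cos(7x) + C₂sin(7x))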